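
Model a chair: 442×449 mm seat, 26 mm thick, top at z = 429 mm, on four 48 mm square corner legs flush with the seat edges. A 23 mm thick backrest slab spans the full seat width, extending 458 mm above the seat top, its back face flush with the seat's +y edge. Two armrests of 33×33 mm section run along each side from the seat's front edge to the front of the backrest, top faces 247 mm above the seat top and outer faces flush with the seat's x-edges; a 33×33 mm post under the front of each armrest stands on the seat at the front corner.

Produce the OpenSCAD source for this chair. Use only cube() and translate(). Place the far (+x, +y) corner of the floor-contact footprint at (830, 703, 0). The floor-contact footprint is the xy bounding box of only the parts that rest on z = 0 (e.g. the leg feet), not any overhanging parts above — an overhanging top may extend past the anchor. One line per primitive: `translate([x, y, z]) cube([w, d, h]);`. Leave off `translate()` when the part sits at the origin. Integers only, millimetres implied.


// leg_h = 429 - 26 = 403
// arm post h = 247 - 33 = 214
translate([388, 254, 403]) cube([442, 449, 26]);
translate([388, 254, 0]) cube([48, 48, 403]);
translate([782, 254, 0]) cube([48, 48, 403]);
translate([388, 655, 0]) cube([48, 48, 403]);
translate([782, 655, 0]) cube([48, 48, 403]);
translate([388, 680, 429]) cube([442, 23, 458]);
translate([388, 254, 643]) cube([33, 426, 33]);
translate([797, 254, 643]) cube([33, 426, 33]);
translate([388, 254, 429]) cube([33, 33, 214]);
translate([797, 254, 429]) cube([33, 33, 214]);


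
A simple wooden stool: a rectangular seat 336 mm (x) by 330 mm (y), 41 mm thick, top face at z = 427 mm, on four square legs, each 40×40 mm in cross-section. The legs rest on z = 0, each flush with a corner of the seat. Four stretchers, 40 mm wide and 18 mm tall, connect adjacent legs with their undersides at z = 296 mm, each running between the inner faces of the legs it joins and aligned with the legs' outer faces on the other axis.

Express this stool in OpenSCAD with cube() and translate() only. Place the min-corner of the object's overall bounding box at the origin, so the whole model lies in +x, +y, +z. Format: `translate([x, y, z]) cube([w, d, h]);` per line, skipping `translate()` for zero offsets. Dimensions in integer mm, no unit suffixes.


translate([0, 0, 386]) cube([336, 330, 41]);
cube([40, 40, 386]);
translate([296, 0, 0]) cube([40, 40, 386]);
translate([0, 290, 0]) cube([40, 40, 386]);
translate([296, 290, 0]) cube([40, 40, 386]);
translate([40, 0, 296]) cube([256, 40, 18]);
translate([40, 290, 296]) cube([256, 40, 18]);
translate([0, 40, 296]) cube([40, 250, 18]);
translate([296, 40, 296]) cube([40, 250, 18]);


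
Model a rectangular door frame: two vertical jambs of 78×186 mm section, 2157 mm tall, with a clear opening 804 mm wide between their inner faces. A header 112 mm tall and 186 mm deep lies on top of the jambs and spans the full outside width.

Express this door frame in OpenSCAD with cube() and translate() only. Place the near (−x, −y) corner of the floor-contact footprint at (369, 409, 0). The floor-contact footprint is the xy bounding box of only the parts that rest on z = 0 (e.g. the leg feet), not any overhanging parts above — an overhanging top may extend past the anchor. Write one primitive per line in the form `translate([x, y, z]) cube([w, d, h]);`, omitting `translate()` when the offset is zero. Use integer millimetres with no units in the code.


translate([369, 409, 0]) cube([78, 186, 2157]);
translate([1251, 409, 0]) cube([78, 186, 2157]);
translate([369, 409, 2157]) cube([960, 186, 112]);


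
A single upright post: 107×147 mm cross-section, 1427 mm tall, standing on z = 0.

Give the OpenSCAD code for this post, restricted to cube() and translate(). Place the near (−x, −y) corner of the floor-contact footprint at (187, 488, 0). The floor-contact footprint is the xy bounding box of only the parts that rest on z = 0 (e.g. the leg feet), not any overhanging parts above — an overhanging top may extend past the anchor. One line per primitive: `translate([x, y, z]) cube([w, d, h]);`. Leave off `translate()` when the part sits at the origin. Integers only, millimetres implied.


translate([187, 488, 0]) cube([107, 147, 1427]);


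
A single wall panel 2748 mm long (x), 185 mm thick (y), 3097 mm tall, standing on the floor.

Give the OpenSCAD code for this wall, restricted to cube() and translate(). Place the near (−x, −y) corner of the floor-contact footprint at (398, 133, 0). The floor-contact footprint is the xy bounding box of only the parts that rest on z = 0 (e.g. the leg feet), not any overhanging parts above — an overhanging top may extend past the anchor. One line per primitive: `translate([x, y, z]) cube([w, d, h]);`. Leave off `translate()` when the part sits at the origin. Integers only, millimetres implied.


translate([398, 133, 0]) cube([2748, 185, 3097]);


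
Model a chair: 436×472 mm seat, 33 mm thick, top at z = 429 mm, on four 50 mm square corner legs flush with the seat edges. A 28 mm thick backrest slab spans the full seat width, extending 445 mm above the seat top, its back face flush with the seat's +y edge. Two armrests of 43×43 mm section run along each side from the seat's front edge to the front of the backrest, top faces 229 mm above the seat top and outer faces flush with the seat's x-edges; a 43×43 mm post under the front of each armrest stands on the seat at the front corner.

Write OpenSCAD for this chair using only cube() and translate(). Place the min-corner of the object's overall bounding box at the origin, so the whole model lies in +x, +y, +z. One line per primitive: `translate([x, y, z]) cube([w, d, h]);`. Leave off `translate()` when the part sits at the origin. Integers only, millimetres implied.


translate([0, 0, 396]) cube([436, 472, 33]);
cube([50, 50, 396]);
translate([386, 0, 0]) cube([50, 50, 396]);
translate([0, 422, 0]) cube([50, 50, 396]);
translate([386, 422, 0]) cube([50, 50, 396]);
translate([0, 444, 429]) cube([436, 28, 445]);
translate([0, 0, 615]) cube([43, 444, 43]);
translate([393, 0, 615]) cube([43, 444, 43]);
translate([0, 0, 429]) cube([43, 43, 186]);
translate([393, 0, 429]) cube([43, 43, 186]);


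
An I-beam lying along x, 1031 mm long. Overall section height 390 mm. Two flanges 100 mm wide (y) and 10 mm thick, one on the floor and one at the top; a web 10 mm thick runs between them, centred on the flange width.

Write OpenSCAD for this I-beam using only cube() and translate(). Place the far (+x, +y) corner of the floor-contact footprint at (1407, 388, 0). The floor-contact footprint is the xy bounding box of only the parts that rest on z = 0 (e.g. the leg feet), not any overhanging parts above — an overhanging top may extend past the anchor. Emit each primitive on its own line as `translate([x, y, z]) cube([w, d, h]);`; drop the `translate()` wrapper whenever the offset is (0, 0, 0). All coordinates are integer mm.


translate([376, 288, 0]) cube([1031, 100, 10]);
translate([376, 333, 10]) cube([1031, 10, 370]);
translate([376, 288, 380]) cube([1031, 100, 10]);


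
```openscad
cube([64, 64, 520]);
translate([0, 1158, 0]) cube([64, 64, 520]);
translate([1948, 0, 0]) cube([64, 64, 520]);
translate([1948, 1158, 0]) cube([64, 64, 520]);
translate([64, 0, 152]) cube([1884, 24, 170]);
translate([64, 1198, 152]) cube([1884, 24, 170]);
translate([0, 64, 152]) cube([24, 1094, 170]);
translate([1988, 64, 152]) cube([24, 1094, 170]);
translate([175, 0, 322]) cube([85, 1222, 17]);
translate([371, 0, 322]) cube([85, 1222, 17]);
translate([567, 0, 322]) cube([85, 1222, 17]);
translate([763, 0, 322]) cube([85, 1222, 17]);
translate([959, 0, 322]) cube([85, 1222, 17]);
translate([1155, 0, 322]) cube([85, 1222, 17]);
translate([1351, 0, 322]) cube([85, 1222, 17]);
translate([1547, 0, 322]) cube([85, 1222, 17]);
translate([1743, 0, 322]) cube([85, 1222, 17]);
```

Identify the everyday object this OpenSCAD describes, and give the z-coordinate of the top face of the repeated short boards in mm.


A bed frame. The slat-top height is 339 mm.

Four posts, four rails, and a row of slats — a bed frame. Slats sit on the rails at z = 152 + 170 = 322; with slat thickness 17, the top is 339 mm.


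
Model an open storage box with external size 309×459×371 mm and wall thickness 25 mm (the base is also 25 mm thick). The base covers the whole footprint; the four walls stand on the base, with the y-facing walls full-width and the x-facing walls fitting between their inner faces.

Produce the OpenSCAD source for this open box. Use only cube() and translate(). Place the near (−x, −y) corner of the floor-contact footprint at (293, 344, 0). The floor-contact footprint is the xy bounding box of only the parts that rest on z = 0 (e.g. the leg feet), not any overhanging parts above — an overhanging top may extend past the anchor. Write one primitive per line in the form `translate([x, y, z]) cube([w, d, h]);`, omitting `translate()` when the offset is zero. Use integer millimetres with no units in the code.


translate([293, 344, 0]) cube([309, 459, 25]);
translate([293, 344, 25]) cube([309, 25, 346]);
translate([293, 778, 25]) cube([309, 25, 346]);
translate([293, 369, 25]) cube([25, 409, 346]);
translate([577, 369, 25]) cube([25, 409, 346]);


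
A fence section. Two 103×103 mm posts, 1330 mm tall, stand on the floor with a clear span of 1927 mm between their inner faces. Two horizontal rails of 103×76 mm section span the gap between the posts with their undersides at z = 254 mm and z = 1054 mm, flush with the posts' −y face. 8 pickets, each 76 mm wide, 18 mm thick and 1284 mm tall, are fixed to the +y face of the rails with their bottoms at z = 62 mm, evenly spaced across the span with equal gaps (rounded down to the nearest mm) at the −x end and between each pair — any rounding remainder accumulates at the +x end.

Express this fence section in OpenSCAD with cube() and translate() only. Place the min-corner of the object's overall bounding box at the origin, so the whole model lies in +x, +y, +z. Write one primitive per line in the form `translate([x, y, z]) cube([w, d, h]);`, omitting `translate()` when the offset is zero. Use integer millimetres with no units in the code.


cube([103, 103, 1330]);
translate([2030, 0, 0]) cube([103, 103, 1330]);
translate([103, 0, 254]) cube([1927, 103, 76]);
translate([103, 0, 1054]) cube([1927, 103, 76]);
translate([249, 103, 62]) cube([76, 18, 1284]);
translate([471, 103, 62]) cube([76, 18, 1284]);
translate([693, 103, 62]) cube([76, 18, 1284]);
translate([915, 103, 62]) cube([76, 18, 1284]);
translate([1137, 103, 62]) cube([76, 18, 1284]);
translate([1359, 103, 62]) cube([76, 18, 1284]);
translate([1581, 103, 62]) cube([76, 18, 1284]);
translate([1803, 103, 62]) cube([76, 18, 1284]);


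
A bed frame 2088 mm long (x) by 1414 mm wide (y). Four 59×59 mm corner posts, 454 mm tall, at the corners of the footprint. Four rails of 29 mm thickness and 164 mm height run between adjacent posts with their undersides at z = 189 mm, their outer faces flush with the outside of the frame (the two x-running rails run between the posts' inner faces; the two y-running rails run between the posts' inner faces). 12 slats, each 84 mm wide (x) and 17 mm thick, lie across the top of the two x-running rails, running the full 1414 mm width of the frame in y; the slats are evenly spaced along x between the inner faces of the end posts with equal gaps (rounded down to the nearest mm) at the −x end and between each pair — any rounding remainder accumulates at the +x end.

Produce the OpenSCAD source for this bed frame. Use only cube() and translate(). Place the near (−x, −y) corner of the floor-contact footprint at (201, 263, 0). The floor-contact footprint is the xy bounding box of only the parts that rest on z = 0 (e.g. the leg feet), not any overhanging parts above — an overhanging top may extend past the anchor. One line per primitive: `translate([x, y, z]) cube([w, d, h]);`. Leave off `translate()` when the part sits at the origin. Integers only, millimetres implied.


translate([201, 263, 0]) cube([59, 59, 454]);
translate([201, 1618, 0]) cube([59, 59, 454]);
translate([2230, 263, 0]) cube([59, 59, 454]);
translate([2230, 1618, 0]) cube([59, 59, 454]);
translate([260, 263, 189]) cube([1970, 29, 164]);
translate([260, 1648, 189]) cube([1970, 29, 164]);
translate([201, 322, 189]) cube([29, 1296, 164]);
translate([2260, 322, 189]) cube([29, 1296, 164]);
translate([334, 263, 353]) cube([84, 1414, 17]);
translate([492, 263, 353]) cube([84, 1414, 17]);
translate([650, 263, 353]) cube([84, 1414, 17]);
translate([808, 263, 353]) cube([84, 1414, 17]);
translate([966, 263, 353]) cube([84, 1414, 17]);
translate([1124, 263, 353]) cube([84, 1414, 17]);
translate([1282, 263, 353]) cube([84, 1414, 17]);
translate([1440, 263, 353]) cube([84, 1414, 17]);
translate([1598, 263, 353]) cube([84, 1414, 17]);
translate([1756, 263, 353]) cube([84, 1414, 17]);
translate([1914, 263, 353]) cube([84, 1414, 17]);
translate([2072, 263, 353]) cube([84, 1414, 17]);


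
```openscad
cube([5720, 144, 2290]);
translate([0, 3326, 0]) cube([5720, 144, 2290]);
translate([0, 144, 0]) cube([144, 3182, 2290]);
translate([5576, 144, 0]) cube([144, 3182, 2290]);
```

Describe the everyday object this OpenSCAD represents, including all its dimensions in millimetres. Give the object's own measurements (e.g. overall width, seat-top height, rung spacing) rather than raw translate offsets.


The wall frame of a small rectangular building: four walls, each 2290 mm tall and 144 mm thick, enclosing a footprint 5720 mm (x) by 3470 mm (y) outside-to-outside, with no floor or roof. The front and back walls (the −y and +y sides) span the full width; the two side walls fit between them.


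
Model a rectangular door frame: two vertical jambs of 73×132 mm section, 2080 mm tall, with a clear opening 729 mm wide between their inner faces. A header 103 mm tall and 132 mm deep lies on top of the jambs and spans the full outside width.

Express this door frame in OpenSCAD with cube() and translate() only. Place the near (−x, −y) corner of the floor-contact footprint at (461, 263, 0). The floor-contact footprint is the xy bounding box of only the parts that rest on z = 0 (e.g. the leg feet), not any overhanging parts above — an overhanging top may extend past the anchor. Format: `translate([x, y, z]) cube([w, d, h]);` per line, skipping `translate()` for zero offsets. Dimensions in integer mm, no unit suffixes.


translate([461, 263, 0]) cube([73, 132, 2080]);
translate([1263, 263, 0]) cube([73, 132, 2080]);
translate([461, 263, 2080]) cube([875, 132, 103]);


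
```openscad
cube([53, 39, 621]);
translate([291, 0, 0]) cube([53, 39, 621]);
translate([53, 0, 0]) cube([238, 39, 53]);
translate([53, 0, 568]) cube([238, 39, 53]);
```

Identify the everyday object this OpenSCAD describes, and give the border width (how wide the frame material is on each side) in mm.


A picture frame. The border width is 53 mm.

Four thin pieces enclosing a rectangular opening — a picture frame. The two full-height stiles are 621 mm tall; the top rail sits at z = 568 and is 53 mm tall, so the border above the opening is 621 − 568 = 53 mm, matching the stile x-width.


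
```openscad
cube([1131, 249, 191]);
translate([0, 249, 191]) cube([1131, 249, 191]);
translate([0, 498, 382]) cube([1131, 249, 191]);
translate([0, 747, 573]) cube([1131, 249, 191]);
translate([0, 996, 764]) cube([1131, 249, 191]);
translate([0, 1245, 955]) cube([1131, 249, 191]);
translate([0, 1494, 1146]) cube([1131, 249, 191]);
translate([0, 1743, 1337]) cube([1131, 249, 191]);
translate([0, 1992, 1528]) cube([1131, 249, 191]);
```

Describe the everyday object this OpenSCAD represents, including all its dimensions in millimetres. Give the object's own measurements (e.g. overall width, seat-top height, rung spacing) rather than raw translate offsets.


A straight staircase of 9 solid steps. Each step is 1131 mm wide (x), 249 mm deep (y, the going) and 191 mm tall (the rise). The first step rests on the floor; each subsequent step sits one going further in +y and one rise higher in +z, directly behind and above the previous step with no overlap.


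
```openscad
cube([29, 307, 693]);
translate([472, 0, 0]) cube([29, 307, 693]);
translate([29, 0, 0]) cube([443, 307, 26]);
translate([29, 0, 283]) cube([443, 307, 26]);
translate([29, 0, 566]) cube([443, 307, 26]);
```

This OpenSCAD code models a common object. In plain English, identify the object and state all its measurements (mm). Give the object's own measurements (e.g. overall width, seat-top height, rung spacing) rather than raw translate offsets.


An open bookshelf. Two side panels, each 29 mm thick, 307 mm deep and 693 mm tall, stand 501 mm apart (outside-to-outside). Between them sit 3 shelves, each 26 mm thick and 307 mm deep, spanning the full gap between the sides. The bottom shelf rests on the floor (its underside at z = 0) and the clear gap between one shelf's top and the next shelf's underside is 257 mm.


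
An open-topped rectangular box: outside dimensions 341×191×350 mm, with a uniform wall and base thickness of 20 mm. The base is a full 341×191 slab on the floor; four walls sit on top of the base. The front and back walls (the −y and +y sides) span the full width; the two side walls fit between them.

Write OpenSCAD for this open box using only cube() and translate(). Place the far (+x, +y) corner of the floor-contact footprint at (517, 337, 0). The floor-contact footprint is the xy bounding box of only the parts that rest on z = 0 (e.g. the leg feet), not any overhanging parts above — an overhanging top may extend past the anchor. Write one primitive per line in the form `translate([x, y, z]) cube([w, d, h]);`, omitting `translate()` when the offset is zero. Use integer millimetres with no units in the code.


translate([176, 146, 0]) cube([341, 191, 20]);
translate([176, 146, 20]) cube([341, 20, 330]);
translate([176, 317, 20]) cube([341, 20, 330]);
translate([176, 166, 20]) cube([20, 151, 330]);
translate([497, 166, 20]) cube([20, 151, 330]);


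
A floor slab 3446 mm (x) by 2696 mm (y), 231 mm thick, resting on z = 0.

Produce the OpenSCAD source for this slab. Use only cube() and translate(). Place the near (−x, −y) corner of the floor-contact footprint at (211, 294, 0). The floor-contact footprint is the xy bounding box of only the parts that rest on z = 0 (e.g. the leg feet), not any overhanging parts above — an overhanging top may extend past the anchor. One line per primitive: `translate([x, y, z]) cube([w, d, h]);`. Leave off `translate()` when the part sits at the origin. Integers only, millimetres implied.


translate([211, 294, 0]) cube([3446, 2696, 231]);


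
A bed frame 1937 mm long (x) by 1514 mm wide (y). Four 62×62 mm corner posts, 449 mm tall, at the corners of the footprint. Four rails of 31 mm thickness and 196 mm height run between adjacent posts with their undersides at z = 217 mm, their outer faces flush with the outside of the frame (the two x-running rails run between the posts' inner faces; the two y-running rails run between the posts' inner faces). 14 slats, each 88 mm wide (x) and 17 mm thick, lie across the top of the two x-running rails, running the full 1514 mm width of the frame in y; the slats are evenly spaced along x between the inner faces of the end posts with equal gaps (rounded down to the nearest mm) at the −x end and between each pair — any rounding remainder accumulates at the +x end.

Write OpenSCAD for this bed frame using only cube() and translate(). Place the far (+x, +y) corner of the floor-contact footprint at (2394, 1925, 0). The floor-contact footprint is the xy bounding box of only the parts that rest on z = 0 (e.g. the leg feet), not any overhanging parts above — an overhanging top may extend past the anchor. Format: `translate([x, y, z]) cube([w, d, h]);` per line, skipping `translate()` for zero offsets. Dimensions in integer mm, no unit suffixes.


translate([457, 411, 0]) cube([62, 62, 449]);
translate([457, 1863, 0]) cube([62, 62, 449]);
translate([2332, 411, 0]) cube([62, 62, 449]);
translate([2332, 1863, 0]) cube([62, 62, 449]);
translate([519, 411, 217]) cube([1813, 31, 196]);
translate([519, 1894, 217]) cube([1813, 31, 196]);
translate([457, 473, 217]) cube([31, 1390, 196]);
translate([2363, 473, 217]) cube([31, 1390, 196]);
translate([557, 411, 413]) cube([88, 1514, 17]);
translate([683, 411, 413]) cube([88, 1514, 17]);
translate([809, 411, 413]) cube([88, 1514, 17]);
translate([935, 411, 413]) cube([88, 1514, 17]);
translate([1061, 411, 413]) cube([88, 1514, 17]);
translate([1187, 411, 413]) cube([88, 1514, 17]);
translate([1313, 411, 413]) cube([88, 1514, 17]);
translate([1439, 411, 413]) cube([88, 1514, 17]);
translate([1565, 411, 413]) cube([88, 1514, 17]);
translate([1691, 411, 413]) cube([88, 1514, 17]);
translate([1817, 411, 413]) cube([88, 1514, 17]);
translate([1943, 411, 413]) cube([88, 1514, 17]);
translate([2069, 411, 413]) cube([88, 1514, 17]);
translate([2195, 411, 413]) cube([88, 1514, 17]);


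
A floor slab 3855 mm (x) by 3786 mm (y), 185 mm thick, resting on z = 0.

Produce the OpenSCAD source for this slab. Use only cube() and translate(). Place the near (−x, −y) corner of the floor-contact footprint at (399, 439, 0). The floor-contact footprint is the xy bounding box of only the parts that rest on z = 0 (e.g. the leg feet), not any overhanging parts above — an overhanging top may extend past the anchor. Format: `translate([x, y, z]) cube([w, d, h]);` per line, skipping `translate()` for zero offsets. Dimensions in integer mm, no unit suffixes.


translate([399, 439, 0]) cube([3855, 3786, 185]);


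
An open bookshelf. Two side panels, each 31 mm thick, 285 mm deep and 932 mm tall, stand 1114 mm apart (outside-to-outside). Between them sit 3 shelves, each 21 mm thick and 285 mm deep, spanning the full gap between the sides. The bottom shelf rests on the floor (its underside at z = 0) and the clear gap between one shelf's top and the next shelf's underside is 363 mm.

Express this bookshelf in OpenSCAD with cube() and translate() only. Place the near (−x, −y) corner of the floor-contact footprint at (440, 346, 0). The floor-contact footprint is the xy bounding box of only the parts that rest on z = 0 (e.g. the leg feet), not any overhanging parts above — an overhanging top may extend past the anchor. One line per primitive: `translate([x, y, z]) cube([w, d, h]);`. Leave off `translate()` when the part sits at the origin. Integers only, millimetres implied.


translate([440, 346, 0]) cube([31, 285, 932]);
translate([1523, 346, 0]) cube([31, 285, 932]);
translate([471, 346, 0]) cube([1052, 285, 21]);
translate([471, 346, 384]) cube([1052, 285, 21]);
translate([471, 346, 768]) cube([1052, 285, 21]);


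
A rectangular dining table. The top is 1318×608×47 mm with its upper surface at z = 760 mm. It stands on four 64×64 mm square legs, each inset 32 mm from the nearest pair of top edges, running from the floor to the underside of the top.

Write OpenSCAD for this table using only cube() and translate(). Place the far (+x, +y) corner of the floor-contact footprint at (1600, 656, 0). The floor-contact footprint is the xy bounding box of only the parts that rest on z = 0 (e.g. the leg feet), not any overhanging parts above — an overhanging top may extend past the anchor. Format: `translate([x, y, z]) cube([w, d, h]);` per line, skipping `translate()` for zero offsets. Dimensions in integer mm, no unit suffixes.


translate([314, 80, 713]) cube([1318, 608, 47]);
translate([346, 112, 0]) cube([64, 64, 713]);
translate([1536, 112, 0]) cube([64, 64, 713]);
translate([346, 592, 0]) cube([64, 64, 713]);
translate([1536, 592, 0]) cube([64, 64, 713]);


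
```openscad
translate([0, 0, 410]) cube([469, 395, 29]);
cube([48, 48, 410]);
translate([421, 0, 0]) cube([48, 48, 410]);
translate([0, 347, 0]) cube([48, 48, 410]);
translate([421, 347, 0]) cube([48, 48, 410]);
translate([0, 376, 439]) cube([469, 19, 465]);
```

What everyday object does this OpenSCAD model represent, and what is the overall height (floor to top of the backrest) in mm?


A chair. The overall height is 904 mm.

A slab on four corner posts with a tall panel at the back — a chair. The seat slab sits at z = 410 with thickness 29, and the 465 mm backrest starts at the seat top, so the overall height is 410 + 29 + 465 = 904 mm.


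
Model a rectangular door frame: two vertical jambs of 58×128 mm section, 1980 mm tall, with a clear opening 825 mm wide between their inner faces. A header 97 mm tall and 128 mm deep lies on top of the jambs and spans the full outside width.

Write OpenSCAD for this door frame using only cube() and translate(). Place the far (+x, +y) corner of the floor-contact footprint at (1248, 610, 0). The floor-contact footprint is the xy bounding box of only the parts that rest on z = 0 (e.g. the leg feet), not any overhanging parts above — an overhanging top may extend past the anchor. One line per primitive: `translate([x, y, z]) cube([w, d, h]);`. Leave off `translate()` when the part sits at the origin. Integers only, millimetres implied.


translate([307, 482, 0]) cube([58, 128, 1980]);
translate([1190, 482, 0]) cube([58, 128, 1980]);
translate([307, 482, 1980]) cube([941, 128, 97]);


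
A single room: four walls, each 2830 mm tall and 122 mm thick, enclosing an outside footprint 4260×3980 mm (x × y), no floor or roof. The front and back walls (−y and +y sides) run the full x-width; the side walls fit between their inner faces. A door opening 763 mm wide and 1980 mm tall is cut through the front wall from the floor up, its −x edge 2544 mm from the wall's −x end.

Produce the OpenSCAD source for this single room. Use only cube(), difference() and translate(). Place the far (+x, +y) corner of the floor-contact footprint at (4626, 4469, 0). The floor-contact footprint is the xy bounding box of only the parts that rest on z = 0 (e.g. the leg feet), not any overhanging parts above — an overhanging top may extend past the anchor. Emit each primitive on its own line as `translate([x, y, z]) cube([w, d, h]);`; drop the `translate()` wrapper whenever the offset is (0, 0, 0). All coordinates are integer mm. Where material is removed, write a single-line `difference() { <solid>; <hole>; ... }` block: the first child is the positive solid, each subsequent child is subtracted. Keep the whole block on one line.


difference() { translate([366, 489, 0]) cube([4260, 122, 2830]); translate([2910, 489, 0]) cube([763, 122, 1980]); }
translate([366, 4347, 0]) cube([4260, 122, 2830]);
translate([366, 611, 0]) cube([122, 3736, 2830]);
translate([4504, 611, 0]) cube([122, 3736, 2830]);


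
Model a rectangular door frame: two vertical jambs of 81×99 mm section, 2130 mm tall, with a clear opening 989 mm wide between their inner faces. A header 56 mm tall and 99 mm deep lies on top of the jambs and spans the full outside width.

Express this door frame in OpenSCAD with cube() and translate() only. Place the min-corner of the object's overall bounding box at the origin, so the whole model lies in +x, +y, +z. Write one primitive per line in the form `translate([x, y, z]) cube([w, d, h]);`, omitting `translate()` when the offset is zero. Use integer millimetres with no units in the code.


cube([81, 99, 2130]);
translate([1070, 0, 0]) cube([81, 99, 2130]);
translate([0, 0, 2130]) cube([1151, 99, 56]);


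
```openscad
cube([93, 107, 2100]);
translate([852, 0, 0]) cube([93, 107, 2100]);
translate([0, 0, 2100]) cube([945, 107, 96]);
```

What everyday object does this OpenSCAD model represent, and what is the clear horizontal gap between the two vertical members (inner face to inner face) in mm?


A door frame. The clear opening width is 759 mm.

Two 2100 mm tall posts with a header on top — a door frame. The left jamb is 93 mm wide at x = 0; the right jamb starts at x = 852. The clear opening is 852 − 93 = 759 mm.


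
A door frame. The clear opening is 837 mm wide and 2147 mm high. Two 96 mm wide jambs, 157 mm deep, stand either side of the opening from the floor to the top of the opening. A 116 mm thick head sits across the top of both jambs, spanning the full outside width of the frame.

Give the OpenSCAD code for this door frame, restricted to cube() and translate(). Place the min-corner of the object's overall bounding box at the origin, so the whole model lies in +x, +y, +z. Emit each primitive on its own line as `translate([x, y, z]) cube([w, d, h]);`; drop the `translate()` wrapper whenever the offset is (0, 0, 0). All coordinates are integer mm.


cube([96, 157, 2147]);
translate([933, 0, 0]) cube([96, 157, 2147]);
translate([0, 0, 2147]) cube([1029, 157, 116]);


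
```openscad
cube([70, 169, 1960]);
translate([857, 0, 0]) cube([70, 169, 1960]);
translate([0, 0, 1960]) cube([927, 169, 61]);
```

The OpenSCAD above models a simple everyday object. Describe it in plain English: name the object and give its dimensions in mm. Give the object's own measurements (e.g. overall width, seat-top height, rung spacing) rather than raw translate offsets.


A door frame. The clear opening is 787 mm wide and 1960 mm high. Two 70 mm wide jambs, 169 mm deep, stand either side of the opening from the floor to the top of the opening. A 61 mm thick head sits across the top of both jambs, spanning the full outside width of the frame.


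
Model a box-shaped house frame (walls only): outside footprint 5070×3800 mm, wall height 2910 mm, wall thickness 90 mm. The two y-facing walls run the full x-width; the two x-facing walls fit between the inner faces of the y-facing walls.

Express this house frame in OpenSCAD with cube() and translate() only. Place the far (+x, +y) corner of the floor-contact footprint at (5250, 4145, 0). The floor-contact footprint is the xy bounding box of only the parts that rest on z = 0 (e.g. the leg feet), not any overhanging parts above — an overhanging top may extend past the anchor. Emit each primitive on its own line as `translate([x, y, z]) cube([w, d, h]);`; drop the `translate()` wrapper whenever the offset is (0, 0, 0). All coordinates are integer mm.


translate([180, 345, 0]) cube([5070, 90, 2910]);
translate([180, 4055, 0]) cube([5070, 90, 2910]);
translate([180, 435, 0]) cube([90, 3620, 2910]);
translate([5160, 435, 0]) cube([90, 3620, 2910]);


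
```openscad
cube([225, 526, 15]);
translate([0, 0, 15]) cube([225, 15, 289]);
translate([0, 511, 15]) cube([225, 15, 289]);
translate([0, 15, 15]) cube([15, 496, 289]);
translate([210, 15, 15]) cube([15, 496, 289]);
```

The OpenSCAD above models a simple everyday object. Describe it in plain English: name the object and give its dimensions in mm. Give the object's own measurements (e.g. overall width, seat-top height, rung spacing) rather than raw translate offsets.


An open-topped rectangular box: outside dimensions 225×526×304 mm, with a uniform wall and base thickness of 15 mm. The base is a full 225×526 slab on the floor; four walls sit on top of the base. The front and back walls (the −y and +y sides) span the full width; the two side walls fit between them.


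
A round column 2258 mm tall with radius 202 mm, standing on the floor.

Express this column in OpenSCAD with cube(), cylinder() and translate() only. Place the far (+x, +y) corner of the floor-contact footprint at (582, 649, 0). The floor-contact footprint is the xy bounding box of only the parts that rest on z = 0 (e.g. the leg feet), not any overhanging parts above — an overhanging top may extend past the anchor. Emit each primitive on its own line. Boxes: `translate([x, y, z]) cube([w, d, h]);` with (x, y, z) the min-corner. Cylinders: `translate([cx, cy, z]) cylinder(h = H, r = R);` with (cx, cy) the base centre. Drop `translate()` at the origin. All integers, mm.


translate([380, 447, 0]) cylinder(h = 2258, r = 202);


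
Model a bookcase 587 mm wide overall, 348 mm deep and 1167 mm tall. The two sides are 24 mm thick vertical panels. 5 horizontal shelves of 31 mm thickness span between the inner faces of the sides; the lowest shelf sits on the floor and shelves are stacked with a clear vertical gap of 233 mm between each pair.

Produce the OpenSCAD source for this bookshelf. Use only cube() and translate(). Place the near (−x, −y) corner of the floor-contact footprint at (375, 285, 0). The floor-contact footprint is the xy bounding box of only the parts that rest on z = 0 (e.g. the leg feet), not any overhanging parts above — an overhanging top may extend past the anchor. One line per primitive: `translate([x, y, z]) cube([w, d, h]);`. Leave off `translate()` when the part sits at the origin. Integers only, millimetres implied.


translate([375, 285, 0]) cube([24, 348, 1167]);
translate([938, 285, 0]) cube([24, 348, 1167]);
translate([399, 285, 0]) cube([539, 348, 31]);
translate([399, 285, 264]) cube([539, 348, 31]);
translate([399, 285, 528]) cube([539, 348, 31]);
translate([399, 285, 792]) cube([539, 348, 31]);
translate([399, 285, 1056]) cube([539, 348, 31]);


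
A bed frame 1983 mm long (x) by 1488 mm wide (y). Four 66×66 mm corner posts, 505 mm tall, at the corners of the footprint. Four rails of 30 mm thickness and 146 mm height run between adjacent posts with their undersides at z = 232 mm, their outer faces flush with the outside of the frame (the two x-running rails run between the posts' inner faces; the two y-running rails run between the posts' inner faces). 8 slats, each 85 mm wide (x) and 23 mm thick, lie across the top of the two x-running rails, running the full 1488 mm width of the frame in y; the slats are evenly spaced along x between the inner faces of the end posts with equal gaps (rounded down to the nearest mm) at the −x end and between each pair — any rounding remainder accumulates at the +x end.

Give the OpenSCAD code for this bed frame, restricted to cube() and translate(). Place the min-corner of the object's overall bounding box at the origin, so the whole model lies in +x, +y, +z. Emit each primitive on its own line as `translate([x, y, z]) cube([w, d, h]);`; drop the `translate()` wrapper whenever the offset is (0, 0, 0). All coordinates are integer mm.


cube([66, 66, 505]);
translate([0, 1422, 0]) cube([66, 66, 505]);
translate([1917, 0, 0]) cube([66, 66, 505]);
translate([1917, 1422, 0]) cube([66, 66, 505]);
translate([66, 0, 232]) cube([1851, 30, 146]);
translate([66, 1458, 232]) cube([1851, 30, 146]);
translate([0, 66, 232]) cube([30, 1356, 146]);
translate([1953, 66, 232]) cube([30, 1356, 146]);
translate([196, 0, 378]) cube([85, 1488, 23]);
translate([411, 0, 378]) cube([85, 1488, 23]);
translate([626, 0, 378]) cube([85, 1488, 23]);
translate([841, 0, 378]) cube([85, 1488, 23]);
translate([1056, 0, 378]) cube([85, 1488, 23]);
translate([1271, 0, 378]) cube([85, 1488, 23]);
translate([1486, 0, 378]) cube([85, 1488, 23]);
translate([1701, 0, 378]) cube([85, 1488, 23]);


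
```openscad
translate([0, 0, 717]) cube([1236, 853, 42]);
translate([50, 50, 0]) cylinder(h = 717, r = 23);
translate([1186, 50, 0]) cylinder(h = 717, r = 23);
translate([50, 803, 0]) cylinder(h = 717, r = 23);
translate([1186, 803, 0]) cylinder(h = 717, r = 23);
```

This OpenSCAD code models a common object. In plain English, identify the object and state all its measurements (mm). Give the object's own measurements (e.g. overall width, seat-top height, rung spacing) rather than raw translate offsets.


A table: top 1236 mm (x) × 853 mm (y), 42 mm thick, upper face at z = 759 mm, on four round legs of 46 mm diameter, each leg's bounding box inset 27 mm from the nearest pair of top edges from z = 0 to the bottom of the top.


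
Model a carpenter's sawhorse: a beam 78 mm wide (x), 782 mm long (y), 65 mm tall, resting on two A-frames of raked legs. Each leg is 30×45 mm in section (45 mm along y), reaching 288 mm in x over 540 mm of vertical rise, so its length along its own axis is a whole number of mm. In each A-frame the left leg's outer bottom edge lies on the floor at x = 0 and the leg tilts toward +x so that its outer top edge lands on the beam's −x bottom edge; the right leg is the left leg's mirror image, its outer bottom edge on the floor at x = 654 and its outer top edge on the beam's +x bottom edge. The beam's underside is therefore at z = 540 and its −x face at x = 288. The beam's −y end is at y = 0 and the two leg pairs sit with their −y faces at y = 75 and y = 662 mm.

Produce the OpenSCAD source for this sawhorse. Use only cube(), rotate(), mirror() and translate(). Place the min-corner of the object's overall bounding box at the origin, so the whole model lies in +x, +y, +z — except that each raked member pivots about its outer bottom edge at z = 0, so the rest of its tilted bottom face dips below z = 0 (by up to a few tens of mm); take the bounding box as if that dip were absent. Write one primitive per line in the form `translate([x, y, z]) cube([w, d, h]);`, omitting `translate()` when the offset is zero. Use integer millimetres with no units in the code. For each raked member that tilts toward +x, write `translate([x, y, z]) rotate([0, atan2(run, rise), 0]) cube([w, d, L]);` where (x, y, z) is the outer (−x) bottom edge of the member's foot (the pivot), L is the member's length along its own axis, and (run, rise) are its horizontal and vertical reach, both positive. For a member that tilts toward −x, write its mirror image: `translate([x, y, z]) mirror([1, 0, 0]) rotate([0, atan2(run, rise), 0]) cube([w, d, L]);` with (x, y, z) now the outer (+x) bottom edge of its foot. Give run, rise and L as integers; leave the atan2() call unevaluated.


// leg length = √(288² + 540²) = 612
// right-leg outer foot x = 2·288 + 78 = 654
// beam min-corner = (288, 0, 540)
translate([288, 0, 540]) cube([78, 782, 65]);
translate([0, 75, 0]) rotate([0, atan2(288, 540), 0]) cube([30, 45, 612]);
translate([654, 75, 0]) mirror([1, 0, 0]) rotate([0, atan2(288, 540), 0]) cube([30, 45, 612]);
translate([0, 662, 0]) rotate([0, atan2(288, 540), 0]) cube([30, 45, 612]);
translate([654, 662, 0]) mirror([1, 0, 0]) rotate([0, atan2(288, 540), 0]) cube([30, 45, 612]);


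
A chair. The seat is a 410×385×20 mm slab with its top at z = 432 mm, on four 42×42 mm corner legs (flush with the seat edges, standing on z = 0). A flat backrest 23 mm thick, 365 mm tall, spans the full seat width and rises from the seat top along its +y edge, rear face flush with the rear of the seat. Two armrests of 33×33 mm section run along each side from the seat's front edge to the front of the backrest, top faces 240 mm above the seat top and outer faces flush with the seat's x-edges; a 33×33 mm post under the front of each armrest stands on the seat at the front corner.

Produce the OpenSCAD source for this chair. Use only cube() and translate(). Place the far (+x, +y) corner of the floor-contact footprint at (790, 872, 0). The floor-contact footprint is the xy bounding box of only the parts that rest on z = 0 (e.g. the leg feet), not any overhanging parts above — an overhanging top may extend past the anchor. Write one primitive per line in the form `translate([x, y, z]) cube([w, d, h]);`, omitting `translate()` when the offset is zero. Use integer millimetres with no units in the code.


translate([380, 487, 412]) cube([410, 385, 20]);
translate([380, 487, 0]) cube([42, 42, 412]);
translate([748, 487, 0]) cube([42, 42, 412]);
translate([380, 830, 0]) cube([42, 42, 412]);
translate([748, 830, 0]) cube([42, 42, 412]);
translate([380, 849, 432]) cube([410, 23, 365]);
translate([380, 487, 639]) cube([33, 362, 33]);
translate([757, 487, 639]) cube([33, 362, 33]);
translate([380, 487, 432]) cube([33, 33, 207]);
translate([757, 487, 432]) cube([33, 33, 207]);


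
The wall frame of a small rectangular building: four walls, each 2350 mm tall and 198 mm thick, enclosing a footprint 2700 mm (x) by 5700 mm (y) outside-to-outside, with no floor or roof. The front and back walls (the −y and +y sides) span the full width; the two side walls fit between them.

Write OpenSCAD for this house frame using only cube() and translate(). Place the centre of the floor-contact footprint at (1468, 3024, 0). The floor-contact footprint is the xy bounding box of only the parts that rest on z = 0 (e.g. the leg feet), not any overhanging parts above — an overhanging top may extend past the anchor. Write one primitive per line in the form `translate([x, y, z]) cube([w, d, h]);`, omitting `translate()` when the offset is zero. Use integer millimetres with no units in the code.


translate([118, 174, 0]) cube([2700, 198, 2350]);
translate([118, 5676, 0]) cube([2700, 198, 2350]);
translate([118, 372, 0]) cube([198, 5304, 2350]);
translate([2620, 372, 0]) cube([198, 5304, 2350]);
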